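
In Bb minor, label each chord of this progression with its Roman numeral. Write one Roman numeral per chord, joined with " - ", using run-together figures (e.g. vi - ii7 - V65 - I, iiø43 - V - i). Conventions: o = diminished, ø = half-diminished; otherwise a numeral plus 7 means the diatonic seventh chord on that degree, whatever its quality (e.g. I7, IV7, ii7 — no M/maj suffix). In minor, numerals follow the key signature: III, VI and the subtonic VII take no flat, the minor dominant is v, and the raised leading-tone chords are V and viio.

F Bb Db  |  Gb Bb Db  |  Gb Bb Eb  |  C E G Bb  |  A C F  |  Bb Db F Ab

F-Bb-Db: root Bb is the tonic; minor triad there is i64.
Gb-Bb-Db has root Gb, degree 6 in Bb minor, so VI.
Gb-Bb-Eb has root Eb, degree 4 in Bb minor, so iv6.
C-E-G-Bb: a dominant seventh chord on C, the applied dominant of V → V7/V.
A-C-F: root F is the dominant; major triad there is V6.
Bb-Db-F-Ab: root Bb is the tonic; minor seventh chord there is i7.

i64 - VI - iv6 - V7/V - V6 - i7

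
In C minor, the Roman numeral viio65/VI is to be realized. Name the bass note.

The applied chord viio65/VI is rooted on G: G-Bb-Db-Fb.
The figure 65 means first inversion — the third is in the bass.

Bb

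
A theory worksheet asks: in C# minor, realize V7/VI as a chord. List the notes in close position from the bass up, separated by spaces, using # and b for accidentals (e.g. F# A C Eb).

E G# B D

The slash means an applied dominant: we want the dominant of VI. In C# minor, VI is A major, and its dominant is built on E.
Building a dominant seventh chord on E gives E-G#-B-D.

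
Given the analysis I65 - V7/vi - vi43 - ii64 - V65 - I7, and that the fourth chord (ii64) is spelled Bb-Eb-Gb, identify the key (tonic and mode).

Db major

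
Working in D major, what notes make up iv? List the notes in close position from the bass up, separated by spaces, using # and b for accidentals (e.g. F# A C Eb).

iv is the minor subdominant, borrowed from the parallel minor. In D major that root is G.
So the chord is G-Bb-D, a minor triad.

G Bb D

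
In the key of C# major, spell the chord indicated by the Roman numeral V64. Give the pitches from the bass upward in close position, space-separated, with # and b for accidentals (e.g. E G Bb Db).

D# G# B#

In C# major, the fifth degree is G#, and the diatonic chord built there is a major triad.
That chord is spelled G#-B#-D#.
With the 64 figure the chord is in second inversion; from the bass D# upward in close position it reads D#-G#-B#.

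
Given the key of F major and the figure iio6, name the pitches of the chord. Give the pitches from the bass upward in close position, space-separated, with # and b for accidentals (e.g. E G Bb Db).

Scale degree 2 in F major is G; here the chord built on it is altered to a diminished triad. iio6 is the diminished supertonic triad, borrowed from the parallel minor.
So the chord is G-Bb-Db, a diminished triad.
With the 6 figure the chord is in first inversion; from the bass Bb upward in close position it reads Bb-Db-G.

Bb Db G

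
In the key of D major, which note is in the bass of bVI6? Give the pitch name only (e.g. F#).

D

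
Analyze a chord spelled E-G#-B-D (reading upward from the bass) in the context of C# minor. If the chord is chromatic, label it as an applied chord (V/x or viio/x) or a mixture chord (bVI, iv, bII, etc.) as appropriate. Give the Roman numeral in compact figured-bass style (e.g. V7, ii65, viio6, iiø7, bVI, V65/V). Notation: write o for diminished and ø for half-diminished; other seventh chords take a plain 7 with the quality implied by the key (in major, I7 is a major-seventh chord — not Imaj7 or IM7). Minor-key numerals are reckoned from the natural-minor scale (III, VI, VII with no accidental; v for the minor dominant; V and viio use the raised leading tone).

V7/VI

The pitches E-G#-B-D form a dominant seventh chord rooted on E.
E is not a diatonic chord root with this quality in C# minor, but it lies a perfect fifth above A (VI), so the chord functions as an applied dominant of VI.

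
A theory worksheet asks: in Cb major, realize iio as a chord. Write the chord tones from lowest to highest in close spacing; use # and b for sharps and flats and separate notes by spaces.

Scale degree 2 in Cb major is Db; here the chord built on it is altered to a diminished triad. iio is the diminished supertonic triad, borrowed from the parallel minor.
So the chord is Db-Fb-Abb, a diminished triad.

Db Fb Abb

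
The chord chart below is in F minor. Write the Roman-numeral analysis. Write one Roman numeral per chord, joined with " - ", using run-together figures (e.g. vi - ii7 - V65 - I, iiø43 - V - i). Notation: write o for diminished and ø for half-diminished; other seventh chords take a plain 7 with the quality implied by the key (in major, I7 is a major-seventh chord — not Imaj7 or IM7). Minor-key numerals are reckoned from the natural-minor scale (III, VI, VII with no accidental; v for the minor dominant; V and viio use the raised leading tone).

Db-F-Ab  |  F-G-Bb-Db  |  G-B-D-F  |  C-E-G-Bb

VI - iiø42 - V7/V - V7

Db-F-Ab has root Db, degree 6 in F minor, so VI.
F-G-Bb-Db: half-diminished seventh chord on G = scale degree 2 → iiø42.
G-B-D-F: chromatic; G is V of V, so V7/V.
C-E-G-Bb has root C, degree 5 in F minor, so V7.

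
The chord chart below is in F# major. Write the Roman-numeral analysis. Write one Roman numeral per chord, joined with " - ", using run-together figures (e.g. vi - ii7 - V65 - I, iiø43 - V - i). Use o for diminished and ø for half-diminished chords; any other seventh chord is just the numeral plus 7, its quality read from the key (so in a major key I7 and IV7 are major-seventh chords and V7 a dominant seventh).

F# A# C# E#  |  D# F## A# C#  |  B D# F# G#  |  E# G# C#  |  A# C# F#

I7 - V7/ii - ii65 - V6 - I6

F#-A#-C#-E# has root F#, degree 1 in F# major, so I7.
D#-F##-A#-C# is the secondary dominant of ii (dominant seventh chord on D#): V7/ii.
B-D#-F#-G#: minor seventh chord on G# = scale degree 2 → ii65.
E#-G#-C#: major triad on C# = scale degree 5 → V6.
A#-C#-F#: root F# is the tonic; major triad there is I6.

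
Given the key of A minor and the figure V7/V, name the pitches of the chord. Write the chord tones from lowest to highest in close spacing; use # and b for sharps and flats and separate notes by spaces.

B D# F# A

The slash means an applied dominant: we want the dominant of V. In A minor, V is E major, and its dominant is built on B.
Building a dominant seventh chord on B gives B-D#-F#-A.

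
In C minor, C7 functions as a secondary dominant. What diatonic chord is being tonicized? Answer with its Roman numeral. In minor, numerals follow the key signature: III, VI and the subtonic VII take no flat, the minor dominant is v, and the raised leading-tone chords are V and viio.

iv

The chord is a dominant seventh chord on C.
A dominant resolves down a perfect fifth: C → F. In C minor, F is scale degree 4, i.e. iv.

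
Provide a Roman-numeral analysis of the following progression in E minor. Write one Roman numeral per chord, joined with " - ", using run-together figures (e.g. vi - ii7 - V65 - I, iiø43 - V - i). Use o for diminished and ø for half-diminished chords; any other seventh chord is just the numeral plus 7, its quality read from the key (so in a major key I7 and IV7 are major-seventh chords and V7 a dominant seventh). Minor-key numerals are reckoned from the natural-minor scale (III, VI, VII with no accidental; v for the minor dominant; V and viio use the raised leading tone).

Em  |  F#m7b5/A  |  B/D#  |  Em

Em has root E, degree 1 in E minor, so i.
F#m7b5/A: half-diminished seventh chord on F# = scale degree 2 → iiø65.
B/D#: major triad on B = scale degree 5 → V6.
Em: minor triad on E = scale degree 1 → i.

i - iiø65 - V6 - i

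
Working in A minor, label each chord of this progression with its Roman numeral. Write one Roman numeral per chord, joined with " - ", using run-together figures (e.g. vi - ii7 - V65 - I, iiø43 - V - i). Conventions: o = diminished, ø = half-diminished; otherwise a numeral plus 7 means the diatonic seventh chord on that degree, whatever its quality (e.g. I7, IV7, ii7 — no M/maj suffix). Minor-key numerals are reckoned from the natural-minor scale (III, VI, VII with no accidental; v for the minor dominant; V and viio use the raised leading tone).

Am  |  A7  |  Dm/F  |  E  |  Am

i - V7/iv - iv6 - V - i

Am: root A is the tonic; minor triad there is i.
A7 is the secondary dominant of iv (dominant seventh chord on A): V7/iv.
Dm/F has root D, degree 4 in A minor, so iv6.
E: major triad on E = scale degree 5 → V.
Am: root A is the tonic; minor triad there is i.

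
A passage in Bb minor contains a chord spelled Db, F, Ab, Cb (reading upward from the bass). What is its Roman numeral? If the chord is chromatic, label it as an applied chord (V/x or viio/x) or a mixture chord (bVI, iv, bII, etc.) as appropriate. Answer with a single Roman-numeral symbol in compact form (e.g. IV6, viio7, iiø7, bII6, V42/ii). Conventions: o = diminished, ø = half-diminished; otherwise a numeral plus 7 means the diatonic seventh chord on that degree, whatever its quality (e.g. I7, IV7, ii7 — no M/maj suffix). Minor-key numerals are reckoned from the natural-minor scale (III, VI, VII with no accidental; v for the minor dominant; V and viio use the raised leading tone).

The pitches Db-F-Ab-Cb form a dominant seventh chord rooted on Db.
Db is not a diatonic chord root with this quality in Bb minor, but it lies a perfect fifth above Gb (VI), so the chord functions as an applied dominant of VI.

V7/VI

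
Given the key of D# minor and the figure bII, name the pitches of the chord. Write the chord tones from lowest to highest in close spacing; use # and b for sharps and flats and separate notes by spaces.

E G# B

Scale degree 2 in D# minor is E#; lowering it a half step gives E. bII is the Neapolitan chord — a major triad on the lowered second degree.
So the chord is E-G#-B, a major triad.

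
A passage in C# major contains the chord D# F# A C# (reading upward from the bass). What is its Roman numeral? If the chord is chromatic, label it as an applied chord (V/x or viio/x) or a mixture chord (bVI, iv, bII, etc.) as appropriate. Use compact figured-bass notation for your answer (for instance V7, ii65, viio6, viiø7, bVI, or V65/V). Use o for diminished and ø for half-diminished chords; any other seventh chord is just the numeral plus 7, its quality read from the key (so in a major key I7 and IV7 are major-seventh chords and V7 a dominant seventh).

iiø7

The pitches D#-F#-A-C# form a half-diminished seventh chord rooted on D#.
D# is the second degree of C# major. This is the half-diminished supertonic seventh, borrowed from the parallel minor.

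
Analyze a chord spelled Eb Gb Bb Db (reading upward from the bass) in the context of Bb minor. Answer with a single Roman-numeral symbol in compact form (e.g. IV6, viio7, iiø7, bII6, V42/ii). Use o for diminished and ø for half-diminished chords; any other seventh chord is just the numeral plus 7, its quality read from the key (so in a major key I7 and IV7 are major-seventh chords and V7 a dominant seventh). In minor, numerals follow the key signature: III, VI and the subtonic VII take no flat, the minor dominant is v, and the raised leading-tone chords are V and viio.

iv7

Stacked in thirds the chord is Eb-Gb-Bb-Db: a minor seventh chord on Eb.
Eb is scale degree 4 in Bb minor, and a minor seventh chord on that degree is written iv7.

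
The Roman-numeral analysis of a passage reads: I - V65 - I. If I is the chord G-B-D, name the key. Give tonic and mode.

I is given as G-B-D — a major triad with root G.
If G is scale degree 1 and the mode makes that degree carry a major triad, the tonic is G and the mode is major.

G major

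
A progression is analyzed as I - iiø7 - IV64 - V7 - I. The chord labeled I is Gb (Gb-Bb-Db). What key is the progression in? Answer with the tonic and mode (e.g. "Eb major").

Gb major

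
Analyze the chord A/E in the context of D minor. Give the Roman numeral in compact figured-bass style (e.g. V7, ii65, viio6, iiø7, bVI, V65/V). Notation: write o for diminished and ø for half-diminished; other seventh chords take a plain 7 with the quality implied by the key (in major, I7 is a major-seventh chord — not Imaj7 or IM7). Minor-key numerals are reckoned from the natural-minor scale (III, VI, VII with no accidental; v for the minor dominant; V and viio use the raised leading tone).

V64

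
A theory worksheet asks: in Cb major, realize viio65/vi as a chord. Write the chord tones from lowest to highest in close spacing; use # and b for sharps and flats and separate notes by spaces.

Bb Db Fb G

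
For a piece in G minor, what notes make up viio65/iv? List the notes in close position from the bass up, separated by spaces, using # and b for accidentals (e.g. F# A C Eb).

The slash marks an applied leading-tone chord: viio of iv. In G minor, iv is C, so the leading tone to it is B, a half step below.
Building a fully diminished seventh chord on B gives B-D-F-Ab.
With the 65 figure the chord is in first inversion; from the bass D upward in close position it reads D-F-Ab-B.

D F Ab B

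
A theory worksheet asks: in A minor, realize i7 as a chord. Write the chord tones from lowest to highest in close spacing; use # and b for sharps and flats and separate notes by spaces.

A C E G

In A minor, scale degree 1 is A, and the diatonic chord built there is a minor seventh chord.
That chord is spelled A-C-E-G.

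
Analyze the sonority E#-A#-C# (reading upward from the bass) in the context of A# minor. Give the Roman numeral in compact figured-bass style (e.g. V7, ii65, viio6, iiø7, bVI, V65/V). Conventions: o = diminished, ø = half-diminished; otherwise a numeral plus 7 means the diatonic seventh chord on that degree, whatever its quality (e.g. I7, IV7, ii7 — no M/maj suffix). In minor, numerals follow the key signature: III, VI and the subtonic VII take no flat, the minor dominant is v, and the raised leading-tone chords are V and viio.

The pitches A#-C#-E# form a minor triad rooted on A#.
A# is scale degree 1 in A# minor, and a minor triad on that degree is written i.
With E# in the bass the chord is in second inversion, so the figured bass is 64.

i64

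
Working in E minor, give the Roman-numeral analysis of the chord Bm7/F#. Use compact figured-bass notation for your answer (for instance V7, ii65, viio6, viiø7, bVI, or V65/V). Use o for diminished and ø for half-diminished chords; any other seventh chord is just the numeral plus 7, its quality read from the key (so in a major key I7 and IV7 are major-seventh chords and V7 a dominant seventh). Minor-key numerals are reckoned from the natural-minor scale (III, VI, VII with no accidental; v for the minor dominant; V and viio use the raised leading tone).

Stacked in thirds the chord is B-D-F#-A: a minor seventh chord on B.
B is scale degree 5 in E minor, and a minor seventh chord on that degree is written v7.
With F# in the bass the chord is in second inversion, so the figured bass is 43.

v43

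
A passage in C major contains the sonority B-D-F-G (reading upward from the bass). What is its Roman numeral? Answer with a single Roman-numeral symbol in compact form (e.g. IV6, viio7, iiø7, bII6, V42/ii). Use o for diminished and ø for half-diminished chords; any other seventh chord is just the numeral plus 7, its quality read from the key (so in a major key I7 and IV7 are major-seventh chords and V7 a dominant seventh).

V65

The pitches G-B-D-F form a dominant seventh chord rooted on G.
In C major, G is the dominant; the diatonic dominant seventh chord there is V7.
With B in the bass the chord is in first inversion, so the figured bass is 65.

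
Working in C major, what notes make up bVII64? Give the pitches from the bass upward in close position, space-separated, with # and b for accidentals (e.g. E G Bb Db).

F Bb D

bVII64 is a major triad on the lowered seventh degree (the subtonic), borrowed from the parallel minor. In C major that root is Bb.
So the chord is Bb-D-F, a major triad.
With the 64 figure the chord is in second inversion; from the bass F upward in close position it reads F-Bb-D.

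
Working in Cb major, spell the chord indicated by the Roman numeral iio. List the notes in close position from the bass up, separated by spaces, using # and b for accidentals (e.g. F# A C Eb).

Db Fb Abb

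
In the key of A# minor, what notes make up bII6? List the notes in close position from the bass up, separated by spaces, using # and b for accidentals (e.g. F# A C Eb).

Scale degree 2 in A# minor is B#; lowering it a half step gives B. bII6 is the Neapolitan sixth — a major triad on the lowered second degree, here in its customary first inversion.
So the chord is B-D#-F#.
With the 6 figure the chord is in first inversion; from the bass D# upward in close position it reads D#-F#-B.

D# F# B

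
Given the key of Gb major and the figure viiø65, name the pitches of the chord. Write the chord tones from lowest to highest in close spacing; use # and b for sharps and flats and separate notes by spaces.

In Gb major, scale degree 7 is F, and the diatonic chord built there is a half-diminished seventh chord.
That chord is spelled F-Ab-Cb-Eb.
With the 65 figure the chord is in first inversion; from the bass Ab upward in close position it reads Ab-Cb-Eb-F.

Ab Cb Eb F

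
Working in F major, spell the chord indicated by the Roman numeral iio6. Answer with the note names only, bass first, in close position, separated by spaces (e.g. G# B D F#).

Scale degree 2 in F major is G; here the chord built on it is altered to a diminished triad. iio6 is the diminished supertonic triad, borrowed from the parallel minor.
So the chord is G-Bb-Db.
With the 6 figure the chord is in first inversion; from the bass Bb upward in close position it reads Bb-Db-G.

Bb Db G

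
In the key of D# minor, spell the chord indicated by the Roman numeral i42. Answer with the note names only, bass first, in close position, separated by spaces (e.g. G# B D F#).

C# D# F# A#

The numeral's case and figure indicate a minor seventh chord. In D# minor its root, the tonic, is D#.
Stacking thirds from D# gives D#-F#-A#-C#.
With the 42 figure the chord is in third inversion; from the bass C# upward in close position it reads C#-D#-F#-A#.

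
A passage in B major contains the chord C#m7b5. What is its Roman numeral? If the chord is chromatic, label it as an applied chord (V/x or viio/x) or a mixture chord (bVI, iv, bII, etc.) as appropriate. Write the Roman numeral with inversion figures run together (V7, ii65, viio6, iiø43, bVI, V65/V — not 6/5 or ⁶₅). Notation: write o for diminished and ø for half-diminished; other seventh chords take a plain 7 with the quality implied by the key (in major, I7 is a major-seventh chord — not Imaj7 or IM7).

The pitches C#-E-G-B form a half-diminished seventh chord rooted on C#.
C# is the second degree of B major. This is the half-diminished supertonic seventh, borrowed from the parallel minor.

iiø7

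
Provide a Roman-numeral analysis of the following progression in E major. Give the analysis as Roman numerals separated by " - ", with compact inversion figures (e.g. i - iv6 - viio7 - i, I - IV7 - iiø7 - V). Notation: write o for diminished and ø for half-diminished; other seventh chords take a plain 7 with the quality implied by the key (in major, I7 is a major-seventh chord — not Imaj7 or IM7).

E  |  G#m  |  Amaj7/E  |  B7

E: major triad on E = scale degree 1 → I.
G#m: minor triad on G# = scale degree 3 → iii.
Amaj7/E: major seventh chord on A = scale degree 4 → IV43.
B7: dominant seventh chord on B = scale degree 5 → V7.

I - iii - IV43 - V7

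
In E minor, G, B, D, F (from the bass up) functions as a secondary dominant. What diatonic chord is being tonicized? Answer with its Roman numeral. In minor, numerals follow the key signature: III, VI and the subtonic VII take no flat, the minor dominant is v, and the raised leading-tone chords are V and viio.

The chord is a dominant seventh chord on G.
A dominant resolves down a perfect fifth: G → C. In E minor, C is scale degree 6, i.e. VI.

VI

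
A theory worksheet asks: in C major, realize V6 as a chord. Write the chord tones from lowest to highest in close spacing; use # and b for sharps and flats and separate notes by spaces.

The numeral's case and figure indicate a major triad. In C major its root, the fifth degree, is G.
That chord is spelled G-B-D.
With the 6 figure the chord is in first inversion; from the bass B upward in close position it reads B-D-G.

B D G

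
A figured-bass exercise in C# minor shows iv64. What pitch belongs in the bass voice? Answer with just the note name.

iv in C# minor has root F#; the chord is F#-A-C#.
The figure 64 means second inversion — the fifth is in the bass.

C#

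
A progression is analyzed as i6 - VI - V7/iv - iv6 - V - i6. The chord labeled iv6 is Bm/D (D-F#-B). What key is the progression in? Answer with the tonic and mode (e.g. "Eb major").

The anchor chord is a minor triad on B, labeled iv6.
iv6 on B implies B is the subdominant; that puts the tonic at F#, and the lowercase numeral fits minor mode.

F# minor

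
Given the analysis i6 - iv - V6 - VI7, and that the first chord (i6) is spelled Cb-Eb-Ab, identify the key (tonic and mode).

Ab minor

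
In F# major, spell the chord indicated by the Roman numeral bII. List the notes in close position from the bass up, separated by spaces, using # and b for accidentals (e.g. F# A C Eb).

bII is the Neapolitan chord — a major triad on the lowered second degree. In F# major that root is G.
So the chord is G-B-D, a major triad.

G B D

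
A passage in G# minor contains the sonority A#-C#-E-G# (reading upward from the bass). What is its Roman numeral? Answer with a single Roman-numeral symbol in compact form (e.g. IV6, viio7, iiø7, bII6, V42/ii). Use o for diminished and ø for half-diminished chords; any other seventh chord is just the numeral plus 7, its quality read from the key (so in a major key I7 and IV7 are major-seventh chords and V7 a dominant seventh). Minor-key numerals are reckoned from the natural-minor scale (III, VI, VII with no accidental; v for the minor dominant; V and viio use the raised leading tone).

iiø7

The pitches A#-C#-E-G# form a half-diminished seventh chord rooted on A#.
A# is scale degree 2 in G# minor, and a half-diminished seventh chord on that degree is written iiø7.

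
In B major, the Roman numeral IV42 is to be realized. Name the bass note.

IV in B major has root E; the chord is E-G#-B-D#.
The figure 42 means third inversion — the seventh is in the bass.

D#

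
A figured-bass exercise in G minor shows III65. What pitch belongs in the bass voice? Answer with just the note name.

D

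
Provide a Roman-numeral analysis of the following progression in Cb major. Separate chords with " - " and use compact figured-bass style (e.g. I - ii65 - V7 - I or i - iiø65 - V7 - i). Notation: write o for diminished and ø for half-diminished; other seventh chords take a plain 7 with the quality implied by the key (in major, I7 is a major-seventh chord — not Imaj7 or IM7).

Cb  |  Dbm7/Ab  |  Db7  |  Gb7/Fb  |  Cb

I - ii43 - V7/V - V42 - I

Cb: major triad on Cb = scale degree 1 → I.
Dbm7/Ab: minor seventh chord on Db = scale degree 2 → ii43.
Db7: chromatic; Db is V of V, so V7/V.
Gb7/Fb: root Gb is the dominant; dominant seventh chord there is V42.
Cb: major triad on Cb = scale degree 1 → I.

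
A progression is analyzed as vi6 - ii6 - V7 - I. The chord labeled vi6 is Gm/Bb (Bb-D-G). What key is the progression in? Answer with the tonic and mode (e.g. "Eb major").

Bb major

The anchor chord is a minor triad on G, labeled vi6.
vi6 on G implies G is the submediant; that puts the tonic at Bb, and the lowercase numeral fits major mode.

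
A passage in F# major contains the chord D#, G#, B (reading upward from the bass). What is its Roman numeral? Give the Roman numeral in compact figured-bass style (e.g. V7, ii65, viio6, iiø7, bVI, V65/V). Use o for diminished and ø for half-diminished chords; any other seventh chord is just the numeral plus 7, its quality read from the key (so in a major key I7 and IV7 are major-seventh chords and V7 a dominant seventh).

Stacked in thirds the chord is G#-B-D#: a minor triad on G#.
In F# major, G# is the supertonic; the diatonic minor triad there is ii.
With D# in the bass the chord is in second inversion, so the figured bass is 64.

ii64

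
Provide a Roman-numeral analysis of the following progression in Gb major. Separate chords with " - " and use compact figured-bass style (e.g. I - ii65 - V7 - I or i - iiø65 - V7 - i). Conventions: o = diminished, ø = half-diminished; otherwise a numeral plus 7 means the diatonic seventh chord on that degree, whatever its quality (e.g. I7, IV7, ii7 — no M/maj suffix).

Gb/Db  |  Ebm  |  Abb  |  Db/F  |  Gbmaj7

I64 - vi - bII - V6 - I7

Gb/Db: root Gb is the tonic; major triad there is I64.
Ebm has root Eb, degree 6 in Gb major, so vi.
Abb is non-diatonic — a major triad on the lowered supertonic (Abb): the Neapolitan chord, bII.
Db/F: major triad on Db = scale degree 5 → V6.
Gbmaj7: major seventh chord on Gb = scale degree 1 → I7.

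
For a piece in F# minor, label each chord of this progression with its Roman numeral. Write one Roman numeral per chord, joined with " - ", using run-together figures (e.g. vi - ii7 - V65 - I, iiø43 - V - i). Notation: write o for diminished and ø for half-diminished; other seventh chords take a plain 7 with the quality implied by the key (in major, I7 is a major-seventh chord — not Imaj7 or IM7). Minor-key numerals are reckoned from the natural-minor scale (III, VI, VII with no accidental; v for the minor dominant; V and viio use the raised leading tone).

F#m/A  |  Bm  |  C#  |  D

i6 - iv - V - VI

F#m/A has root F#, degree 1 in F# minor, so i6.
Bm has root B, degree 4 in F# minor, so iv.
C#: root C# is the dominant; major triad there is V.
D: major triad on D = scale degree 6 → VI.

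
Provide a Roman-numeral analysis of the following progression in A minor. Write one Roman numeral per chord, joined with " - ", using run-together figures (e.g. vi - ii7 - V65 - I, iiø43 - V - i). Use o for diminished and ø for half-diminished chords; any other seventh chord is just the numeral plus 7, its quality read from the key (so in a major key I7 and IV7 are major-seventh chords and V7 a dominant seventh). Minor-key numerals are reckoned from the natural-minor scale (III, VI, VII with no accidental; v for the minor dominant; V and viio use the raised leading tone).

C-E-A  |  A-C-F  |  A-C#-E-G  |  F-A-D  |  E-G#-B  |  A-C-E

i6 - VI6 - V7/iv - iv6 - V - i

C-E-A: root A is the tonic; minor triad there is i6.
A-C-F: major triad on F = scale degree 6 → VI6.
A-C#-E-G is the secondary dominant of iv (dominant seventh chord on A): V7/iv.
F-A-D: minor triad on D = scale degree 4 → iv6.
E-G#-B has root E, degree 5 in A minor, so V.
A-C-E: minor triad on A = scale degree 1 → i.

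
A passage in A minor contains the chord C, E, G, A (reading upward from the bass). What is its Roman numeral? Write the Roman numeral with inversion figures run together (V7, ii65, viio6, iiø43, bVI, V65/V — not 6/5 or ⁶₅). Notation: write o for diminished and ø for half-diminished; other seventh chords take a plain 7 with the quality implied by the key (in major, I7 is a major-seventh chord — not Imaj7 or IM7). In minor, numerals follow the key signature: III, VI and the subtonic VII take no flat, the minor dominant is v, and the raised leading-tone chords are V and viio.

i65

Stacked in thirds the chord is A-C-E-G: a minor seventh chord on A.
In A minor, A is the tonic; the diatonic minor seventh chord there is i7.
With C in the bass the chord is in first inversion, so the figured bass is 65.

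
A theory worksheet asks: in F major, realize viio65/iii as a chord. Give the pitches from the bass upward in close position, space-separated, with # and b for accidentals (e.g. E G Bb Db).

B D F G#

The slash marks an applied leading-tone chord: viio of iii. In F major, iii is A, so the leading tone to it is G#, a half step below.
Building a fully diminished seventh chord on G# gives G#-B-D-F.
The figured bass 65 indicates first inversion, placing the third (B) in the bass: B-D-F-G#.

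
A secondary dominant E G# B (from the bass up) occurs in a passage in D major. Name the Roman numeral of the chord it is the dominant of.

The chord is a major triad on E.
A dominant resolves down a perfect fifth: E → A. In D major, A is scale degree 5, i.e. V.

V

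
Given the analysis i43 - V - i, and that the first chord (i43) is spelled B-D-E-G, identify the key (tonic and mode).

E minor

The chord Em7/B is a minor seventh chord rooted on E; its label is i43.
If E is scale degree 1 and the mode makes that degree carry a minor seventh chord, the tonic is E and the mode is minor.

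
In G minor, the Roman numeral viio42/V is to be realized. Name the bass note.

Bb

The applied chord viio42/V is rooted on C#: C#-E-G-Bb.
The figure 42 means third inversion — the seventh is in the bass.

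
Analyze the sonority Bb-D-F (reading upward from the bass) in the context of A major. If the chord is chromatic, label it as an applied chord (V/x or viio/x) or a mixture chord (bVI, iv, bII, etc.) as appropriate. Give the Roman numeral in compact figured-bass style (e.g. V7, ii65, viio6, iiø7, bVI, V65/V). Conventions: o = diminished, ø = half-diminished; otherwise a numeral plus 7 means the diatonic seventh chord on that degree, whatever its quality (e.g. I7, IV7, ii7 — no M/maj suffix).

Stacked in thirds the chord is Bb-D-F: a major triad on Bb.
Bb is the lowered second degree of A major (diatonic 2 would be B). This is the Neapolitan chord — a major triad on the lowered second degree.

bII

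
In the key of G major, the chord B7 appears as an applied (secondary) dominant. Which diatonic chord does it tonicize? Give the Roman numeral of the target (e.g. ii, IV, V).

The chord is a dominant seventh chord on B.
A dominant resolves down a perfect fifth: B → E. In G major, E is scale degree 6, i.e. vi.

vi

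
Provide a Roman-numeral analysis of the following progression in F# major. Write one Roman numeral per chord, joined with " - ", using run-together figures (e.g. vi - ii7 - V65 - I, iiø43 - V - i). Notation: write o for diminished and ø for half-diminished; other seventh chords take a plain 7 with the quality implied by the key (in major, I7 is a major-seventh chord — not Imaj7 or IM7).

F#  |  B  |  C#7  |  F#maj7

I - IV - V7 - I7

F#: root F# is the tonic; major triad there is I.
B has root B, degree 4 in F# major, so IV.
C#7: root C# is the dominant; dominant seventh chord there is V7.
F#maj7: major seventh chord on F# = scale degree 1 → I7.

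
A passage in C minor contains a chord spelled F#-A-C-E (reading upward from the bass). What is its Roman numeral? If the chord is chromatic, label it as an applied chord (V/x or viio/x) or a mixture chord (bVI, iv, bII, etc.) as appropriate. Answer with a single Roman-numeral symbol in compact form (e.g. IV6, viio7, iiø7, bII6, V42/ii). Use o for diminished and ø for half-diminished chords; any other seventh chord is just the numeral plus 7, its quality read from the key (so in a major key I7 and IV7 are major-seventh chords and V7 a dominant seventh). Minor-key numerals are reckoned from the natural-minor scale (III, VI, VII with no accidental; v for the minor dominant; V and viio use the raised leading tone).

Stacked in thirds the chord is F#-A-C-E: a half-diminished seventh chord on F#.
F# sits a half step below G (V in C minor); a diminished chord there is the applied leading-tone chord of V.

viiø7/V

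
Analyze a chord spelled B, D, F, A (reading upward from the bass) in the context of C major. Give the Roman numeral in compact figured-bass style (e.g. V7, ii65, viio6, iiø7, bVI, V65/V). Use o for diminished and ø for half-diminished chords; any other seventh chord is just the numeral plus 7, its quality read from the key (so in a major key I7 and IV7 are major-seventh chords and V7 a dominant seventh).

Stacked in thirds the chord is B-D-F-A: a half-diminished seventh chord on B.
B is scale degree 7 in C major, and a half-diminished seventh chord on that degree is written viiø7.

viiø7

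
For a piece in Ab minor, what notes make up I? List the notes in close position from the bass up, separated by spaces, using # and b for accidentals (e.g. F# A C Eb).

Ab C Eb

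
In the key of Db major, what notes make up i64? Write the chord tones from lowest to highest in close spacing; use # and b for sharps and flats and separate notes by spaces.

Ab Db Fb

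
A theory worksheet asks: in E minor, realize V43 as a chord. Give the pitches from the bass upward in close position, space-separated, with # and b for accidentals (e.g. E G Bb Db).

F# A B D#

In E minor, the fifth degree is B. The dominant is major (leading tone raised), so V is a dominant seventh chord.
That chord is spelled B-D#-F#-A.
The figured bass 43 indicates second inversion, placing the fifth (F#) in the bass: F#-A-B-D#.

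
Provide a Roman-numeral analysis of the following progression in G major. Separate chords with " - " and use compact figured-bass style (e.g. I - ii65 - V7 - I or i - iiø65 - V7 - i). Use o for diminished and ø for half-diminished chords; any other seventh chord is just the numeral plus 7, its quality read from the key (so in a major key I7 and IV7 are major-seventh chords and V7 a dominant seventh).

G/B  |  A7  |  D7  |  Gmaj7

G/B has root G, degree 1 in G major, so I6.
A7: a dominant seventh chord on A, the applied dominant of V → V7/V.
D7: root D is the dominant; dominant seventh chord there is V7.
Gmaj7: major seventh chord on G = scale degree 1 → I7.

I6 - V7/V - V7 - I7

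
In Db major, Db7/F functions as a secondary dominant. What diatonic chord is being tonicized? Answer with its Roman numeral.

IV

The chord is a dominant seventh chord on Db.
A dominant resolves down a perfect fifth: Db → Gb. In Db major, Gb is scale degree 4, i.e. IV.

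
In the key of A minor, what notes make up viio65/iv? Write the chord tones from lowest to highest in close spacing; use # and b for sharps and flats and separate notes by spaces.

E G Bb C#

The slash marks an applied leading-tone chord: viio of iv. In A minor, iv is D, so the leading tone to it is C#, a half step below.
Building a fully diminished seventh chord on C# gives C#-E-G-Bb.
With the 65 figure the chord is in first inversion; from the bass E upward in close position it reads E-G-Bb-C#.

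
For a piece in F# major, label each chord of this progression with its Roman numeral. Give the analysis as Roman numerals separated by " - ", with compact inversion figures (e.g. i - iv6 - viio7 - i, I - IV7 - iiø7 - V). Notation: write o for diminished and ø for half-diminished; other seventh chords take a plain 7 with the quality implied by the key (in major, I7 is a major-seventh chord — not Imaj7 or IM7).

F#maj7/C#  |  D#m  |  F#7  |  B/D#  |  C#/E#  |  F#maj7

I43 - vi - V7/IV - IV6 - V6 - I7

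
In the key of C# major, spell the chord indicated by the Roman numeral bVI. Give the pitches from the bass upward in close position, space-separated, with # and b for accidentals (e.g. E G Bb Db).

Scale degree 6 in C# major is A#; lowering it a half step gives A. bVI is a major triad on the lowered sixth degree, borrowed from the parallel minor.
So the chord is A-C#-E.

A C# E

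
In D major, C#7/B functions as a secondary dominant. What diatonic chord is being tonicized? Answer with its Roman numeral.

The chord is a dominant seventh chord on C#.
A dominant resolves down a perfect fifth: C# → F#. In D major, F# is scale degree 3, i.e. iii.

iii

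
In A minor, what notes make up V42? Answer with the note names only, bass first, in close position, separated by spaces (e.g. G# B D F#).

D E G# B

In A minor, scale degree 5 is E. The dominant is major (leading tone raised), so V is a dominant seventh chord.
Stacking thirds from E gives E-G#-B-D.
The figured bass 42 indicates third inversion, placing the seventh (D) in the bass: D-E-G#-B.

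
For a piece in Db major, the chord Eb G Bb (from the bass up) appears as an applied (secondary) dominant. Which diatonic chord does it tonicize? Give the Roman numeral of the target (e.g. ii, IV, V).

V

The chord is a major triad on Eb.
A dominant resolves down a perfect fifth: Eb → Ab. In Db major, Ab is scale degree 5, i.e. V.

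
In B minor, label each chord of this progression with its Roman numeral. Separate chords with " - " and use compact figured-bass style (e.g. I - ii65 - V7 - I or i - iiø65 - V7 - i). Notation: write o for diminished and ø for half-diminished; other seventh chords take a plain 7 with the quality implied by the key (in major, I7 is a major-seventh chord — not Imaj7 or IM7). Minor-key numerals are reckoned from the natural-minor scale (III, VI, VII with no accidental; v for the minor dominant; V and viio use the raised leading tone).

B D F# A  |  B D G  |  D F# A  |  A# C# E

B-D-F#-A has root B, degree 1 in B minor, so i7.
B-D-G: root G is the submediant; major triad there is VI6.
D-F#-A: major triad on D = scale degree 3 → III.
A#-C#-E: diminished triad on A# = scale degree 7 → viio.

i7 - VI6 - III - viio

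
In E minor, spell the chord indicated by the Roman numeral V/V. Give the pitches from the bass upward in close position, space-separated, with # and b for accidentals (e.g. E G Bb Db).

F# A# C#

The slash means an applied dominant: we want the dominant of V. In E minor, V is B major, and its dominant is built on F#.
Building a major triad on F# gives F#-A#-C#.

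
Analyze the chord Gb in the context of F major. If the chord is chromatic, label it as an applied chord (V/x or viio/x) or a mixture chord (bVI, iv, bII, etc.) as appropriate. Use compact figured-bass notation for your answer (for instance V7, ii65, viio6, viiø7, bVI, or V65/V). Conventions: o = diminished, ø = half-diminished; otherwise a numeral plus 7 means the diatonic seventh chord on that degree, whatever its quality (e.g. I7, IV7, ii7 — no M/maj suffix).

The pitches Gb-Bb-Db form a major triad rooted on Gb.
Gb is the lowered second degree of F major (diatonic 2 would be G). This is the Neapolitan chord — a major triad on the lowered second degree.

bII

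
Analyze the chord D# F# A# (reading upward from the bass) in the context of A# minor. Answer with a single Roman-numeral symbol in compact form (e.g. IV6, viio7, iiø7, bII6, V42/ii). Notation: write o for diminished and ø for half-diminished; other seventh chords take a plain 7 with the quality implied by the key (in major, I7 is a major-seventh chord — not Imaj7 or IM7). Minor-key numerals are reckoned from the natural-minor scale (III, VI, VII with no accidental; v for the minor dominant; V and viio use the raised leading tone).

The pitches D#-F#-A# form a minor triad rooted on D#.
In A# minor, D# is the subdominant; the diatonic minor triad there is iv.

iv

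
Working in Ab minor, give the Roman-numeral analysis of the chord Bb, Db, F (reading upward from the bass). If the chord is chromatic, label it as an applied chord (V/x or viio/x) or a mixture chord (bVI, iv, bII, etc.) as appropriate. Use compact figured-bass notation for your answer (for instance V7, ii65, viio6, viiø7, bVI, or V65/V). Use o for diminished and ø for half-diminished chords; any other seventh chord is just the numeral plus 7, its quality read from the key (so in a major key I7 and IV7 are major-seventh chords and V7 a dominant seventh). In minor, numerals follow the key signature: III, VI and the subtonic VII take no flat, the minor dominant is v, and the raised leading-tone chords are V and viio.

Stacked in thirds the chord is Bb-Db-F: a minor triad on Bb.
Bb is the second degree of Ab minor. This is the minor supertonic, borrowed from the parallel major (the Dorian ii).

ii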